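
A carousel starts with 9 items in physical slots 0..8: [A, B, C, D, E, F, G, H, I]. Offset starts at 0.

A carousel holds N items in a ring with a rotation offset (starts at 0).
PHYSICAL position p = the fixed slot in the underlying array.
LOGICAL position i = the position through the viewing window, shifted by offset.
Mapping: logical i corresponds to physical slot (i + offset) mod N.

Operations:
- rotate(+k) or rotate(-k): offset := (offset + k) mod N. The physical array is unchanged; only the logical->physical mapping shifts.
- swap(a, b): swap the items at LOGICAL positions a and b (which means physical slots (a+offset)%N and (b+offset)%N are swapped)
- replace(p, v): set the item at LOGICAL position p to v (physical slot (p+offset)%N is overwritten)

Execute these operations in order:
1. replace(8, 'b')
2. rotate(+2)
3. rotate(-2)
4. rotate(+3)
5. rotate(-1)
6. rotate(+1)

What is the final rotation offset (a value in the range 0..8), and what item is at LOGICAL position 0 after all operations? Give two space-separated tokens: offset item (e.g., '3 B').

After op 1 (replace(8, 'b')): offset=0, physical=[A,B,C,D,E,F,G,H,b], logical=[A,B,C,D,E,F,G,H,b]
After op 2 (rotate(+2)): offset=2, physical=[A,B,C,D,E,F,G,H,b], logical=[C,D,E,F,G,H,b,A,B]
After op 3 (rotate(-2)): offset=0, physical=[A,B,C,D,E,F,G,H,b], logical=[A,B,C,D,E,F,G,H,b]
After op 4 (rotate(+3)): offset=3, physical=[A,B,C,D,E,F,G,H,b], logical=[D,E,F,G,H,b,A,B,C]
After op 5 (rotate(-1)): offset=2, physical=[A,B,C,D,E,F,G,H,b], logical=[C,D,E,F,G,H,b,A,B]
After op 6 (rotate(+1)): offset=3, physical=[A,B,C,D,E,F,G,H,b], logical=[D,E,F,G,H,b,A,B,C]

Answer: 3 D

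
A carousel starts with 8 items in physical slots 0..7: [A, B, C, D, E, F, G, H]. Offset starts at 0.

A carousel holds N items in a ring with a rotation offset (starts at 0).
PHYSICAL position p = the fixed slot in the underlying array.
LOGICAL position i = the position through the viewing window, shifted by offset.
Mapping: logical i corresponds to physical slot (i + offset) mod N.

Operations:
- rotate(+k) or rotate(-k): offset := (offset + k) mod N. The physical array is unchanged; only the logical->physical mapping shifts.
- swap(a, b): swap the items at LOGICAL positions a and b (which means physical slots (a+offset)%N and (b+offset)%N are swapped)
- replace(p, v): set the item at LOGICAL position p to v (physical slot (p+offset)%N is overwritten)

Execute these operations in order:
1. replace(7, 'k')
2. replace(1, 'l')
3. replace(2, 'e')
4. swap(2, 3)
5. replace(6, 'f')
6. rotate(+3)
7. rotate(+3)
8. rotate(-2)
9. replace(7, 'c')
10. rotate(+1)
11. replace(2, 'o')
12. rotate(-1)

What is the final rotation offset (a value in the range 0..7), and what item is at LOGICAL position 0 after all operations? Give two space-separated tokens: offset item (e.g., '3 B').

After op 1 (replace(7, 'k')): offset=0, physical=[A,B,C,D,E,F,G,k], logical=[A,B,C,D,E,F,G,k]
After op 2 (replace(1, 'l')): offset=0, physical=[A,l,C,D,E,F,G,k], logical=[A,l,C,D,E,F,G,k]
After op 3 (replace(2, 'e')): offset=0, physical=[A,l,e,D,E,F,G,k], logical=[A,l,e,D,E,F,G,k]
After op 4 (swap(2, 3)): offset=0, physical=[A,l,D,e,E,F,G,k], logical=[A,l,D,e,E,F,G,k]
After op 5 (replace(6, 'f')): offset=0, physical=[A,l,D,e,E,F,f,k], logical=[A,l,D,e,E,F,f,k]
After op 6 (rotate(+3)): offset=3, physical=[A,l,D,e,E,F,f,k], logical=[e,E,F,f,k,A,l,D]
After op 7 (rotate(+3)): offset=6, physical=[A,l,D,e,E,F,f,k], logical=[f,k,A,l,D,e,E,F]
After op 8 (rotate(-2)): offset=4, physical=[A,l,D,e,E,F,f,k], logical=[E,F,f,k,A,l,D,e]
After op 9 (replace(7, 'c')): offset=4, physical=[A,l,D,c,E,F,f,k], logical=[E,F,f,k,A,l,D,c]
After op 10 (rotate(+1)): offset=5, physical=[A,l,D,c,E,F,f,k], logical=[F,f,k,A,l,D,c,E]
After op 11 (replace(2, 'o')): offset=5, physical=[A,l,D,c,E,F,f,o], logical=[F,f,o,A,l,D,c,E]
After op 12 (rotate(-1)): offset=4, physical=[A,l,D,c,E,F,f,o], logical=[E,F,f,o,A,l,D,c]

Answer: 4 E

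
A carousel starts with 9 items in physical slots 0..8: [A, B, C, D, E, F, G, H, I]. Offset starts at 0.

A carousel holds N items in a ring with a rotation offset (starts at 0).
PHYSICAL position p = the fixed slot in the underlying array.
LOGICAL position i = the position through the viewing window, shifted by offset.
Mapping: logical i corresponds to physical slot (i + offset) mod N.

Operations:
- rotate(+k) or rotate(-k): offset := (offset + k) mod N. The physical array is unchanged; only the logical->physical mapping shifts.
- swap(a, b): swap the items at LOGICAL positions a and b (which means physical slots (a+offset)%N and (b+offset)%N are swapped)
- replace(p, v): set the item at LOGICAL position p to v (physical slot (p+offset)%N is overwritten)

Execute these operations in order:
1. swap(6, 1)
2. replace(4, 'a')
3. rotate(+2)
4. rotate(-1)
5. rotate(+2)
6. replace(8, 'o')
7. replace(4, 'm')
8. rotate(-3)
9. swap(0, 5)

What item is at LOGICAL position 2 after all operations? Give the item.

Answer: o

Derivation:
After op 1 (swap(6, 1)): offset=0, physical=[A,G,C,D,E,F,B,H,I], logical=[A,G,C,D,E,F,B,H,I]
After op 2 (replace(4, 'a')): offset=0, physical=[A,G,C,D,a,F,B,H,I], logical=[A,G,C,D,a,F,B,H,I]
After op 3 (rotate(+2)): offset=2, physical=[A,G,C,D,a,F,B,H,I], logical=[C,D,a,F,B,H,I,A,G]
After op 4 (rotate(-1)): offset=1, physical=[A,G,C,D,a,F,B,H,I], logical=[G,C,D,a,F,B,H,I,A]
After op 5 (rotate(+2)): offset=3, physical=[A,G,C,D,a,F,B,H,I], logical=[D,a,F,B,H,I,A,G,C]
After op 6 (replace(8, 'o')): offset=3, physical=[A,G,o,D,a,F,B,H,I], logical=[D,a,F,B,H,I,A,G,o]
After op 7 (replace(4, 'm')): offset=3, physical=[A,G,o,D,a,F,B,m,I], logical=[D,a,F,B,m,I,A,G,o]
After op 8 (rotate(-3)): offset=0, physical=[A,G,o,D,a,F,B,m,I], logical=[A,G,o,D,a,F,B,m,I]
After op 9 (swap(0, 5)): offset=0, physical=[F,G,o,D,a,A,B,m,I], logical=[F,G,o,D,a,A,B,m,I]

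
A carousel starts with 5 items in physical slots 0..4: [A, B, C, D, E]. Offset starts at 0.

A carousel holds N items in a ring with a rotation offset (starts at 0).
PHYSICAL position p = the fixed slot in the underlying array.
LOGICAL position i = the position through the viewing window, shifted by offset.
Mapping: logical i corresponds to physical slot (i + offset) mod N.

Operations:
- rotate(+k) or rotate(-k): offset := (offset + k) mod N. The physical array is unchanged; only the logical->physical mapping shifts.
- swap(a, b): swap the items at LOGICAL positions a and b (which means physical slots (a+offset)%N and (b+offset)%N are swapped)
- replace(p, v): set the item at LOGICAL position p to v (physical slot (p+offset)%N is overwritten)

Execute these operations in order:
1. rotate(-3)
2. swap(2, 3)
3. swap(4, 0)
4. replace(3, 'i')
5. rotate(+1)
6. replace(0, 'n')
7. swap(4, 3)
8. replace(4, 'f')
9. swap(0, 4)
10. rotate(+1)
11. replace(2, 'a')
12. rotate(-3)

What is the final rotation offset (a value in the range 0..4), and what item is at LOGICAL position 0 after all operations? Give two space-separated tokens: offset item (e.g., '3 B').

After op 1 (rotate(-3)): offset=2, physical=[A,B,C,D,E], logical=[C,D,E,A,B]
After op 2 (swap(2, 3)): offset=2, physical=[E,B,C,D,A], logical=[C,D,A,E,B]
After op 3 (swap(4, 0)): offset=2, physical=[E,C,B,D,A], logical=[B,D,A,E,C]
After op 4 (replace(3, 'i')): offset=2, physical=[i,C,B,D,A], logical=[B,D,A,i,C]
After op 5 (rotate(+1)): offset=3, physical=[i,C,B,D,A], logical=[D,A,i,C,B]
After op 6 (replace(0, 'n')): offset=3, physical=[i,C,B,n,A], logical=[n,A,i,C,B]
After op 7 (swap(4, 3)): offset=3, physical=[i,B,C,n,A], logical=[n,A,i,B,C]
After op 8 (replace(4, 'f')): offset=3, physical=[i,B,f,n,A], logical=[n,A,i,B,f]
After op 9 (swap(0, 4)): offset=3, physical=[i,B,n,f,A], logical=[f,A,i,B,n]
After op 10 (rotate(+1)): offset=4, physical=[i,B,n,f,A], logical=[A,i,B,n,f]
After op 11 (replace(2, 'a')): offset=4, physical=[i,a,n,f,A], logical=[A,i,a,n,f]
After op 12 (rotate(-3)): offset=1, physical=[i,a,n,f,A], logical=[a,n,f,A,i]

Answer: 1 a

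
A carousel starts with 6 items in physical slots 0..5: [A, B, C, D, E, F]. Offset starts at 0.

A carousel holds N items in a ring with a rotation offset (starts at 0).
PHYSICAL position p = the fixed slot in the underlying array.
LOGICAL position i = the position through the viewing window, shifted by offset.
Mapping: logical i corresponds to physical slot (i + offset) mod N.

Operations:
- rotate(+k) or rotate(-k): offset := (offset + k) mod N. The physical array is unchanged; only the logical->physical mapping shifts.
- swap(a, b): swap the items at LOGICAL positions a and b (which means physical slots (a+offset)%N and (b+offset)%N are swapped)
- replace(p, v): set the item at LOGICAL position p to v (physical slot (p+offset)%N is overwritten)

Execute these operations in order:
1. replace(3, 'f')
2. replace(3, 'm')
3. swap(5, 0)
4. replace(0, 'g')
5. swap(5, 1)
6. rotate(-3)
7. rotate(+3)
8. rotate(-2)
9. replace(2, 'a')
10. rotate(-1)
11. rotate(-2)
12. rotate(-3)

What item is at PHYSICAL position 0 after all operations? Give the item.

After op 1 (replace(3, 'f')): offset=0, physical=[A,B,C,f,E,F], logical=[A,B,C,f,E,F]
After op 2 (replace(3, 'm')): offset=0, physical=[A,B,C,m,E,F], logical=[A,B,C,m,E,F]
After op 3 (swap(5, 0)): offset=0, physical=[F,B,C,m,E,A], logical=[F,B,C,m,E,A]
After op 4 (replace(0, 'g')): offset=0, physical=[g,B,C,m,E,A], logical=[g,B,C,m,E,A]
After op 5 (swap(5, 1)): offset=0, physical=[g,A,C,m,E,B], logical=[g,A,C,m,E,B]
After op 6 (rotate(-3)): offset=3, physical=[g,A,C,m,E,B], logical=[m,E,B,g,A,C]
After op 7 (rotate(+3)): offset=0, physical=[g,A,C,m,E,B], logical=[g,A,C,m,E,B]
After op 8 (rotate(-2)): offset=4, physical=[g,A,C,m,E,B], logical=[E,B,g,A,C,m]
After op 9 (replace(2, 'a')): offset=4, physical=[a,A,C,m,E,B], logical=[E,B,a,A,C,m]
After op 10 (rotate(-1)): offset=3, physical=[a,A,C,m,E,B], logical=[m,E,B,a,A,C]
After op 11 (rotate(-2)): offset=1, physical=[a,A,C,m,E,B], logical=[A,C,m,E,B,a]
After op 12 (rotate(-3)): offset=4, physical=[a,A,C,m,E,B], logical=[E,B,a,A,C,m]

Answer: a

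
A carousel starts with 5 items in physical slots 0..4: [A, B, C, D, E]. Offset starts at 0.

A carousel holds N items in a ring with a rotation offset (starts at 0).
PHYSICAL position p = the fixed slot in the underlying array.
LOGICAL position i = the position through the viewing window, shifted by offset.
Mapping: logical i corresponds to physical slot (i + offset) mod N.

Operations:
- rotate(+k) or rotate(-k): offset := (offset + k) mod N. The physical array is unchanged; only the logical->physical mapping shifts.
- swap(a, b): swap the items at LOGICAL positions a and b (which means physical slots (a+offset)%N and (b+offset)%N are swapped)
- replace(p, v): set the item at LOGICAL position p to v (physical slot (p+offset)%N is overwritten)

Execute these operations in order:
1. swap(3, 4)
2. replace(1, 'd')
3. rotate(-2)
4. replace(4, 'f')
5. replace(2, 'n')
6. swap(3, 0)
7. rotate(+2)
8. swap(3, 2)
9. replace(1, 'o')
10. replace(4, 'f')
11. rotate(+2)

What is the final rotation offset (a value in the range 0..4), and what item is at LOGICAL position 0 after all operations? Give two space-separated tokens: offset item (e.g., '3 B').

Answer: 2 d

Derivation:
After op 1 (swap(3, 4)): offset=0, physical=[A,B,C,E,D], logical=[A,B,C,E,D]
After op 2 (replace(1, 'd')): offset=0, physical=[A,d,C,E,D], logical=[A,d,C,E,D]
After op 3 (rotate(-2)): offset=3, physical=[A,d,C,E,D], logical=[E,D,A,d,C]
After op 4 (replace(4, 'f')): offset=3, physical=[A,d,f,E,D], logical=[E,D,A,d,f]
After op 5 (replace(2, 'n')): offset=3, physical=[n,d,f,E,D], logical=[E,D,n,d,f]
After op 6 (swap(3, 0)): offset=3, physical=[n,E,f,d,D], logical=[d,D,n,E,f]
After op 7 (rotate(+2)): offset=0, physical=[n,E,f,d,D], logical=[n,E,f,d,D]
After op 8 (swap(3, 2)): offset=0, physical=[n,E,d,f,D], logical=[n,E,d,f,D]
After op 9 (replace(1, 'o')): offset=0, physical=[n,o,d,f,D], logical=[n,o,d,f,D]
After op 10 (replace(4, 'f')): offset=0, physical=[n,o,d,f,f], logical=[n,o,d,f,f]
After op 11 (rotate(+2)): offset=2, physical=[n,o,d,f,f], logical=[d,f,f,n,o]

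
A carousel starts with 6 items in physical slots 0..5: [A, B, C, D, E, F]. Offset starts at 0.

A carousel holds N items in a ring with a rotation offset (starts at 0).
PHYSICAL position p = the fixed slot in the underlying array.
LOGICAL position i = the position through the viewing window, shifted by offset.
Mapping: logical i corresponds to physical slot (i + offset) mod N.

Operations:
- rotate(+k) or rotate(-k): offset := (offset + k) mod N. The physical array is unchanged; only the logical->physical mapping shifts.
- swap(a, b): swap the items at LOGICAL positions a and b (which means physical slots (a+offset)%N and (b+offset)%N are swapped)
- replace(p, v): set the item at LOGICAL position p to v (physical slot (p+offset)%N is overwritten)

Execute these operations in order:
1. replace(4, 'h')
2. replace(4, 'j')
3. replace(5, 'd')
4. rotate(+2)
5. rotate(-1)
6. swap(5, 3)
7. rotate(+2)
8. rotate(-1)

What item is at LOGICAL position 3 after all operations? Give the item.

After op 1 (replace(4, 'h')): offset=0, physical=[A,B,C,D,h,F], logical=[A,B,C,D,h,F]
After op 2 (replace(4, 'j')): offset=0, physical=[A,B,C,D,j,F], logical=[A,B,C,D,j,F]
After op 3 (replace(5, 'd')): offset=0, physical=[A,B,C,D,j,d], logical=[A,B,C,D,j,d]
After op 4 (rotate(+2)): offset=2, physical=[A,B,C,D,j,d], logical=[C,D,j,d,A,B]
After op 5 (rotate(-1)): offset=1, physical=[A,B,C,D,j,d], logical=[B,C,D,j,d,A]
After op 6 (swap(5, 3)): offset=1, physical=[j,B,C,D,A,d], logical=[B,C,D,A,d,j]
After op 7 (rotate(+2)): offset=3, physical=[j,B,C,D,A,d], logical=[D,A,d,j,B,C]
After op 8 (rotate(-1)): offset=2, physical=[j,B,C,D,A,d], logical=[C,D,A,d,j,B]

Answer: d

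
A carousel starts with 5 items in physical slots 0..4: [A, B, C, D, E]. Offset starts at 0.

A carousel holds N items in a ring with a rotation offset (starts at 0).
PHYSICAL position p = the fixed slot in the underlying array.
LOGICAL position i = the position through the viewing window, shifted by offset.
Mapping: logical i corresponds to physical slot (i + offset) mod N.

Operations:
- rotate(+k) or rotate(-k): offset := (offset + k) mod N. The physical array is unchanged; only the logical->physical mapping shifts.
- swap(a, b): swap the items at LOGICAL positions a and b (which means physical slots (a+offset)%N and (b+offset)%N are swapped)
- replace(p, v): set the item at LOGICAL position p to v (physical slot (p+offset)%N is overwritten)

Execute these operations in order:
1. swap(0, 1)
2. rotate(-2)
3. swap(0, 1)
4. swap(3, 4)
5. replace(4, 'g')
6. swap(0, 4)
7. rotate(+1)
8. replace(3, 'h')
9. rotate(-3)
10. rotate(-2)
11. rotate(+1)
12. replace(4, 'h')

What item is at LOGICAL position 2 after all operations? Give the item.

After op 1 (swap(0, 1)): offset=0, physical=[B,A,C,D,E], logical=[B,A,C,D,E]
After op 2 (rotate(-2)): offset=3, physical=[B,A,C,D,E], logical=[D,E,B,A,C]
After op 3 (swap(0, 1)): offset=3, physical=[B,A,C,E,D], logical=[E,D,B,A,C]
After op 4 (swap(3, 4)): offset=3, physical=[B,C,A,E,D], logical=[E,D,B,C,A]
After op 5 (replace(4, 'g')): offset=3, physical=[B,C,g,E,D], logical=[E,D,B,C,g]
After op 6 (swap(0, 4)): offset=3, physical=[B,C,E,g,D], logical=[g,D,B,C,E]
After op 7 (rotate(+1)): offset=4, physical=[B,C,E,g,D], logical=[D,B,C,E,g]
After op 8 (replace(3, 'h')): offset=4, physical=[B,C,h,g,D], logical=[D,B,C,h,g]
After op 9 (rotate(-3)): offset=1, physical=[B,C,h,g,D], logical=[C,h,g,D,B]
After op 10 (rotate(-2)): offset=4, physical=[B,C,h,g,D], logical=[D,B,C,h,g]
After op 11 (rotate(+1)): offset=0, physical=[B,C,h,g,D], logical=[B,C,h,g,D]
After op 12 (replace(4, 'h')): offset=0, physical=[B,C,h,g,h], logical=[B,C,h,g,h]

Answer: h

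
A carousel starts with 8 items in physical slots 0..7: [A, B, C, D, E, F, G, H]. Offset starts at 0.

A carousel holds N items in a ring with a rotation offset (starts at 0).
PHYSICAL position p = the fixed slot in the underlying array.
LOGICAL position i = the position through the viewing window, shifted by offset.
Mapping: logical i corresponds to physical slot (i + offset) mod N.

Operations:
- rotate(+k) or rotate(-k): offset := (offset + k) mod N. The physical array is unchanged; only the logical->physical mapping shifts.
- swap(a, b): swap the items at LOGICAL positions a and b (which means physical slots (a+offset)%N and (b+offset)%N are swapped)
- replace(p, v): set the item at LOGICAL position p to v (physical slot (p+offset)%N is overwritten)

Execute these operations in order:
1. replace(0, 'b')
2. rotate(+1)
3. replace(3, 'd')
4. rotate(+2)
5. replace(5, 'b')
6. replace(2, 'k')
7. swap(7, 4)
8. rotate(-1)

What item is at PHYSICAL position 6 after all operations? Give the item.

After op 1 (replace(0, 'b')): offset=0, physical=[b,B,C,D,E,F,G,H], logical=[b,B,C,D,E,F,G,H]
After op 2 (rotate(+1)): offset=1, physical=[b,B,C,D,E,F,G,H], logical=[B,C,D,E,F,G,H,b]
After op 3 (replace(3, 'd')): offset=1, physical=[b,B,C,D,d,F,G,H], logical=[B,C,D,d,F,G,H,b]
After op 4 (rotate(+2)): offset=3, physical=[b,B,C,D,d,F,G,H], logical=[D,d,F,G,H,b,B,C]
After op 5 (replace(5, 'b')): offset=3, physical=[b,B,C,D,d,F,G,H], logical=[D,d,F,G,H,b,B,C]
After op 6 (replace(2, 'k')): offset=3, physical=[b,B,C,D,d,k,G,H], logical=[D,d,k,G,H,b,B,C]
After op 7 (swap(7, 4)): offset=3, physical=[b,B,H,D,d,k,G,C], logical=[D,d,k,G,C,b,B,H]
After op 8 (rotate(-1)): offset=2, physical=[b,B,H,D,d,k,G,C], logical=[H,D,d,k,G,C,b,B]

Answer: G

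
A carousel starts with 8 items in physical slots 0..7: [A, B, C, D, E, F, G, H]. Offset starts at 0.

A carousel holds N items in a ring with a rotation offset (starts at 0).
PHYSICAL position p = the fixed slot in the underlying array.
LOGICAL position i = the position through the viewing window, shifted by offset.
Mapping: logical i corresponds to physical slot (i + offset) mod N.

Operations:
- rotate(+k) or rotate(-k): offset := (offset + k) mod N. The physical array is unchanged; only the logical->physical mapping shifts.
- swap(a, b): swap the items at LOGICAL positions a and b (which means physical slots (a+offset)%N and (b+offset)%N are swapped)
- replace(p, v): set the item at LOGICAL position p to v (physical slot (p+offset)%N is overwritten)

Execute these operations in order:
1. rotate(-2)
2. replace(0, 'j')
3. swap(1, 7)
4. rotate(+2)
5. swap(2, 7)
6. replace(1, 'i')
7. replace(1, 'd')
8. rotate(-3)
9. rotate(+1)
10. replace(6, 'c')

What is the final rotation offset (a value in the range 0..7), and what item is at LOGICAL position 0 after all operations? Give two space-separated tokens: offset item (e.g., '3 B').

Answer: 6 j

Derivation:
After op 1 (rotate(-2)): offset=6, physical=[A,B,C,D,E,F,G,H], logical=[G,H,A,B,C,D,E,F]
After op 2 (replace(0, 'j')): offset=6, physical=[A,B,C,D,E,F,j,H], logical=[j,H,A,B,C,D,E,F]
After op 3 (swap(1, 7)): offset=6, physical=[A,B,C,D,E,H,j,F], logical=[j,F,A,B,C,D,E,H]
After op 4 (rotate(+2)): offset=0, physical=[A,B,C,D,E,H,j,F], logical=[A,B,C,D,E,H,j,F]
After op 5 (swap(2, 7)): offset=0, physical=[A,B,F,D,E,H,j,C], logical=[A,B,F,D,E,H,j,C]
After op 6 (replace(1, 'i')): offset=0, physical=[A,i,F,D,E,H,j,C], logical=[A,i,F,D,E,H,j,C]
After op 7 (replace(1, 'd')): offset=0, physical=[A,d,F,D,E,H,j,C], logical=[A,d,F,D,E,H,j,C]
After op 8 (rotate(-3)): offset=5, physical=[A,d,F,D,E,H,j,C], logical=[H,j,C,A,d,F,D,E]
After op 9 (rotate(+1)): offset=6, physical=[A,d,F,D,E,H,j,C], logical=[j,C,A,d,F,D,E,H]
After op 10 (replace(6, 'c')): offset=6, physical=[A,d,F,D,c,H,j,C], logical=[j,C,A,d,F,D,c,H]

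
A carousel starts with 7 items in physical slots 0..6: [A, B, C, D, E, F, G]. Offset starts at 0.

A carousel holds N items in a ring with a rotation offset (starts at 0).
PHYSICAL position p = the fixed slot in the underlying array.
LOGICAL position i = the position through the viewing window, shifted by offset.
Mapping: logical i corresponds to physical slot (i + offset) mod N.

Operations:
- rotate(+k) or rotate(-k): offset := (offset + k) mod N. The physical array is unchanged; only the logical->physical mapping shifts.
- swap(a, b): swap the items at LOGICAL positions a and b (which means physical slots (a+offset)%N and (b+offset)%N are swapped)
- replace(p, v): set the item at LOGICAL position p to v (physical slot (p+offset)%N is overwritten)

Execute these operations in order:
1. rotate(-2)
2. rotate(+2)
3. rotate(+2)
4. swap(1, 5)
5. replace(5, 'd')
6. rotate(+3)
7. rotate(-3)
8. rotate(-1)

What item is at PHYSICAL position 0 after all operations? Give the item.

Answer: d

Derivation:
After op 1 (rotate(-2)): offset=5, physical=[A,B,C,D,E,F,G], logical=[F,G,A,B,C,D,E]
After op 2 (rotate(+2)): offset=0, physical=[A,B,C,D,E,F,G], logical=[A,B,C,D,E,F,G]
After op 3 (rotate(+2)): offset=2, physical=[A,B,C,D,E,F,G], logical=[C,D,E,F,G,A,B]
After op 4 (swap(1, 5)): offset=2, physical=[D,B,C,A,E,F,G], logical=[C,A,E,F,G,D,B]
After op 5 (replace(5, 'd')): offset=2, physical=[d,B,C,A,E,F,G], logical=[C,A,E,F,G,d,B]
After op 6 (rotate(+3)): offset=5, physical=[d,B,C,A,E,F,G], logical=[F,G,d,B,C,A,E]
After op 7 (rotate(-3)): offset=2, physical=[d,B,C,A,E,F,G], logical=[C,A,E,F,G,d,B]
After op 8 (rotate(-1)): offset=1, physical=[d,B,C,A,E,F,G], logical=[B,C,A,E,F,G,d]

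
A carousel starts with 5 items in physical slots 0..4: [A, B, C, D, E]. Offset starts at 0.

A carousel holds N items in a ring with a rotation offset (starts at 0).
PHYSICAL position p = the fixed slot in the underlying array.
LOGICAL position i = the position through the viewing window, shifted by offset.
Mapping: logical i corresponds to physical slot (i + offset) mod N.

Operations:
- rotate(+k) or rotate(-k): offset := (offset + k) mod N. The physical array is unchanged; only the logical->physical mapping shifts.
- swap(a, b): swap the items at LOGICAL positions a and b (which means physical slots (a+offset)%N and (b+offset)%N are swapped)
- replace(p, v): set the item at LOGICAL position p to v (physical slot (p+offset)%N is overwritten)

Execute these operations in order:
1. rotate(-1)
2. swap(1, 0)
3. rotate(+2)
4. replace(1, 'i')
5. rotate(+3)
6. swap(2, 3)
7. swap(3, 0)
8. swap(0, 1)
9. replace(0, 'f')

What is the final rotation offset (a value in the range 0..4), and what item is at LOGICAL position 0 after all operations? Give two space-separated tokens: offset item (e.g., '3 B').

After op 1 (rotate(-1)): offset=4, physical=[A,B,C,D,E], logical=[E,A,B,C,D]
After op 2 (swap(1, 0)): offset=4, physical=[E,B,C,D,A], logical=[A,E,B,C,D]
After op 3 (rotate(+2)): offset=1, physical=[E,B,C,D,A], logical=[B,C,D,A,E]
After op 4 (replace(1, 'i')): offset=1, physical=[E,B,i,D,A], logical=[B,i,D,A,E]
After op 5 (rotate(+3)): offset=4, physical=[E,B,i,D,A], logical=[A,E,B,i,D]
After op 6 (swap(2, 3)): offset=4, physical=[E,i,B,D,A], logical=[A,E,i,B,D]
After op 7 (swap(3, 0)): offset=4, physical=[E,i,A,D,B], logical=[B,E,i,A,D]
After op 8 (swap(0, 1)): offset=4, physical=[B,i,A,D,E], logical=[E,B,i,A,D]
After op 9 (replace(0, 'f')): offset=4, physical=[B,i,A,D,f], logical=[f,B,i,A,D]

Answer: 4 f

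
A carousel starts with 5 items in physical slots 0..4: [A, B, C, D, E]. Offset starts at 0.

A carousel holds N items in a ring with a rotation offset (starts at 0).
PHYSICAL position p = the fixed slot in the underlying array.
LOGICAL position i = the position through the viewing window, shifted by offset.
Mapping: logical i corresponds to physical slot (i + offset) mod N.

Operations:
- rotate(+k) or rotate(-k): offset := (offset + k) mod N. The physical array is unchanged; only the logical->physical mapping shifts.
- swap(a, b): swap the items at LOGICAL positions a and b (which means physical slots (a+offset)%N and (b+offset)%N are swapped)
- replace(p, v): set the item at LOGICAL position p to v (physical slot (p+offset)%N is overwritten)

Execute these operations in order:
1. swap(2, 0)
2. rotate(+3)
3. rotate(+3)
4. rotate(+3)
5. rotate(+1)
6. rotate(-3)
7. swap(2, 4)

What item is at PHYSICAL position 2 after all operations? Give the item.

After op 1 (swap(2, 0)): offset=0, physical=[C,B,A,D,E], logical=[C,B,A,D,E]
After op 2 (rotate(+3)): offset=3, physical=[C,B,A,D,E], logical=[D,E,C,B,A]
After op 3 (rotate(+3)): offset=1, physical=[C,B,A,D,E], logical=[B,A,D,E,C]
After op 4 (rotate(+3)): offset=4, physical=[C,B,A,D,E], logical=[E,C,B,A,D]
After op 5 (rotate(+1)): offset=0, physical=[C,B,A,D,E], logical=[C,B,A,D,E]
After op 6 (rotate(-3)): offset=2, physical=[C,B,A,D,E], logical=[A,D,E,C,B]
After op 7 (swap(2, 4)): offset=2, physical=[C,E,A,D,B], logical=[A,D,B,C,E]

Answer: A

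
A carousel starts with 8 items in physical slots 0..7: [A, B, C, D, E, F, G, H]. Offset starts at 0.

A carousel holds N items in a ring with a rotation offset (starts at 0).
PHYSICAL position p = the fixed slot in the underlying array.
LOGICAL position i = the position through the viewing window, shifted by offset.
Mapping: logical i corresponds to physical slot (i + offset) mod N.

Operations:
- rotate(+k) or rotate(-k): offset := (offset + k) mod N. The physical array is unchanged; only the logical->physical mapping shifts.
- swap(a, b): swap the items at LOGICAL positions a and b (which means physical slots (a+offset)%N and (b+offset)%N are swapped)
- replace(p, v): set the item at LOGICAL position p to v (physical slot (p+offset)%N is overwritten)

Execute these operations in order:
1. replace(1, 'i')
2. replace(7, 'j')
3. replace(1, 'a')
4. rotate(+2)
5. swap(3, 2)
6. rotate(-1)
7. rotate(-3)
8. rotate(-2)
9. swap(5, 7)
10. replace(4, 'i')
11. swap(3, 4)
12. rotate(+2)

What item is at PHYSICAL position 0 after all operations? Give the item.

After op 1 (replace(1, 'i')): offset=0, physical=[A,i,C,D,E,F,G,H], logical=[A,i,C,D,E,F,G,H]
After op 2 (replace(7, 'j')): offset=0, physical=[A,i,C,D,E,F,G,j], logical=[A,i,C,D,E,F,G,j]
After op 3 (replace(1, 'a')): offset=0, physical=[A,a,C,D,E,F,G,j], logical=[A,a,C,D,E,F,G,j]
After op 4 (rotate(+2)): offset=2, physical=[A,a,C,D,E,F,G,j], logical=[C,D,E,F,G,j,A,a]
After op 5 (swap(3, 2)): offset=2, physical=[A,a,C,D,F,E,G,j], logical=[C,D,F,E,G,j,A,a]
After op 6 (rotate(-1)): offset=1, physical=[A,a,C,D,F,E,G,j], logical=[a,C,D,F,E,G,j,A]
After op 7 (rotate(-3)): offset=6, physical=[A,a,C,D,F,E,G,j], logical=[G,j,A,a,C,D,F,E]
After op 8 (rotate(-2)): offset=4, physical=[A,a,C,D,F,E,G,j], logical=[F,E,G,j,A,a,C,D]
After op 9 (swap(5, 7)): offset=4, physical=[A,D,C,a,F,E,G,j], logical=[F,E,G,j,A,D,C,a]
After op 10 (replace(4, 'i')): offset=4, physical=[i,D,C,a,F,E,G,j], logical=[F,E,G,j,i,D,C,a]
After op 11 (swap(3, 4)): offset=4, physical=[j,D,C,a,F,E,G,i], logical=[F,E,G,i,j,D,C,a]
After op 12 (rotate(+2)): offset=6, physical=[j,D,C,a,F,E,G,i], logical=[G,i,j,D,C,a,F,E]

Answer: j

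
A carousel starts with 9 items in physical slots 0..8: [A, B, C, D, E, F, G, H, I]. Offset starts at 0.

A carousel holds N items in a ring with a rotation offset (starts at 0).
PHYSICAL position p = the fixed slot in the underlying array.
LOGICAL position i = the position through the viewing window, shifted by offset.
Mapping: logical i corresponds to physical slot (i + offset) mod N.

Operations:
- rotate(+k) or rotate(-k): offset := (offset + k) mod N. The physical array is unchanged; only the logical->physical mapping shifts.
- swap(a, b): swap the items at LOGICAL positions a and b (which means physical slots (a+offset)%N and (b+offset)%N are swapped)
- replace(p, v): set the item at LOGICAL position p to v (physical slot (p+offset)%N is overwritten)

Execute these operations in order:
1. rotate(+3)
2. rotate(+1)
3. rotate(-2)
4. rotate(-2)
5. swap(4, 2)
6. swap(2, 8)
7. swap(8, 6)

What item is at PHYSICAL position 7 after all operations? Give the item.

Answer: H

Derivation:
After op 1 (rotate(+3)): offset=3, physical=[A,B,C,D,E,F,G,H,I], logical=[D,E,F,G,H,I,A,B,C]
After op 2 (rotate(+1)): offset=4, physical=[A,B,C,D,E,F,G,H,I], logical=[E,F,G,H,I,A,B,C,D]
After op 3 (rotate(-2)): offset=2, physical=[A,B,C,D,E,F,G,H,I], logical=[C,D,E,F,G,H,I,A,B]
After op 4 (rotate(-2)): offset=0, physical=[A,B,C,D,E,F,G,H,I], logical=[A,B,C,D,E,F,G,H,I]
After op 5 (swap(4, 2)): offset=0, physical=[A,B,E,D,C,F,G,H,I], logical=[A,B,E,D,C,F,G,H,I]
After op 6 (swap(2, 8)): offset=0, physical=[A,B,I,D,C,F,G,H,E], logical=[A,B,I,D,C,F,G,H,E]
After op 7 (swap(8, 6)): offset=0, physical=[A,B,I,D,C,F,E,H,G], logical=[A,B,I,D,C,F,E,H,G]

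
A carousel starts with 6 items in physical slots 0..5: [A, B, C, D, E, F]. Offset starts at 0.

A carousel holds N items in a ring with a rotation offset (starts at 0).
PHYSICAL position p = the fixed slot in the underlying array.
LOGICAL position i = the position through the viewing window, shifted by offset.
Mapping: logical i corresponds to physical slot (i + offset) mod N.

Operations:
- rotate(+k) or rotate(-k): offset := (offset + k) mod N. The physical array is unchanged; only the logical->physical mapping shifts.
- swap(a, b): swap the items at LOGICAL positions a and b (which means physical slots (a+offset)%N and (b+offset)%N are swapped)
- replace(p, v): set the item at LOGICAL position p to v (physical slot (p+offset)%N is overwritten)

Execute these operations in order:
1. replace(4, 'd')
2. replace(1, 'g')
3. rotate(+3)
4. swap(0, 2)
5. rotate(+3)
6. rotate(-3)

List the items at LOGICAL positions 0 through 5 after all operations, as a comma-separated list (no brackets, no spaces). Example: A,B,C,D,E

Answer: F,d,D,A,g,C

Derivation:
After op 1 (replace(4, 'd')): offset=0, physical=[A,B,C,D,d,F], logical=[A,B,C,D,d,F]
After op 2 (replace(1, 'g')): offset=0, physical=[A,g,C,D,d,F], logical=[A,g,C,D,d,F]
After op 3 (rotate(+3)): offset=3, physical=[A,g,C,D,d,F], logical=[D,d,F,A,g,C]
After op 4 (swap(0, 2)): offset=3, physical=[A,g,C,F,d,D], logical=[F,d,D,A,g,C]
After op 5 (rotate(+3)): offset=0, physical=[A,g,C,F,d,D], logical=[A,g,C,F,d,D]
After op 6 (rotate(-3)): offset=3, physical=[A,g,C,F,d,D], logical=[F,d,D,A,g,C]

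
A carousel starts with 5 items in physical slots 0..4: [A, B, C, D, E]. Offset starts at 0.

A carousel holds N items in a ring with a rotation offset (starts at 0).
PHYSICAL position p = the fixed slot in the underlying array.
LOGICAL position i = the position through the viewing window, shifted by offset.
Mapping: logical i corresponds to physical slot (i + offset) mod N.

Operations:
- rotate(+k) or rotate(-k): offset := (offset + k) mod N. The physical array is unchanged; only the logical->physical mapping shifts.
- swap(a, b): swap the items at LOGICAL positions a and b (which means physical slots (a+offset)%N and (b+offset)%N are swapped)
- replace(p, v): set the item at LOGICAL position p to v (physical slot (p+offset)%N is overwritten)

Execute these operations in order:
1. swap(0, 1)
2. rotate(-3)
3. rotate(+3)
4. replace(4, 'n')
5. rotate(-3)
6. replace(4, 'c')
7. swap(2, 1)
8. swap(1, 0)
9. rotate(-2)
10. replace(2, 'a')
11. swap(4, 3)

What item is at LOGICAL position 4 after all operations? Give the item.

Answer: C

Derivation:
After op 1 (swap(0, 1)): offset=0, physical=[B,A,C,D,E], logical=[B,A,C,D,E]
After op 2 (rotate(-3)): offset=2, physical=[B,A,C,D,E], logical=[C,D,E,B,A]
After op 3 (rotate(+3)): offset=0, physical=[B,A,C,D,E], logical=[B,A,C,D,E]
After op 4 (replace(4, 'n')): offset=0, physical=[B,A,C,D,n], logical=[B,A,C,D,n]
After op 5 (rotate(-3)): offset=2, physical=[B,A,C,D,n], logical=[C,D,n,B,A]
After op 6 (replace(4, 'c')): offset=2, physical=[B,c,C,D,n], logical=[C,D,n,B,c]
After op 7 (swap(2, 1)): offset=2, physical=[B,c,C,n,D], logical=[C,n,D,B,c]
After op 8 (swap(1, 0)): offset=2, physical=[B,c,n,C,D], logical=[n,C,D,B,c]
After op 9 (rotate(-2)): offset=0, physical=[B,c,n,C,D], logical=[B,c,n,C,D]
After op 10 (replace(2, 'a')): offset=0, physical=[B,c,a,C,D], logical=[B,c,a,C,D]
After op 11 (swap(4, 3)): offset=0, physical=[B,c,a,D,C], logical=[B,c,a,D,C]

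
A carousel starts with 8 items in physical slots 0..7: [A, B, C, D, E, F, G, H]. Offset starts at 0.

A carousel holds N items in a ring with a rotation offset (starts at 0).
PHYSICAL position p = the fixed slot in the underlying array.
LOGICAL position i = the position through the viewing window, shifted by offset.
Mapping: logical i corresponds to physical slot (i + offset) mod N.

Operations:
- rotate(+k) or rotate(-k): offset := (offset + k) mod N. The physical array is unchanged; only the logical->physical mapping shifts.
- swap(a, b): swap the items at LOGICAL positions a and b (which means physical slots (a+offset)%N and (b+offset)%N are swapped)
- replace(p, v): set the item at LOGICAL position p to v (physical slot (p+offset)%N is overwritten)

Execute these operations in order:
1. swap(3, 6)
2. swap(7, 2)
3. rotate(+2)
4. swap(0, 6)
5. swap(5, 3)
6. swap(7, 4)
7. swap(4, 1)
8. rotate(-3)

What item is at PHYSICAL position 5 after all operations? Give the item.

After op 1 (swap(3, 6)): offset=0, physical=[A,B,C,G,E,F,D,H], logical=[A,B,C,G,E,F,D,H]
After op 2 (swap(7, 2)): offset=0, physical=[A,B,H,G,E,F,D,C], logical=[A,B,H,G,E,F,D,C]
After op 3 (rotate(+2)): offset=2, physical=[A,B,H,G,E,F,D,C], logical=[H,G,E,F,D,C,A,B]
After op 4 (swap(0, 6)): offset=2, physical=[H,B,A,G,E,F,D,C], logical=[A,G,E,F,D,C,H,B]
After op 5 (swap(5, 3)): offset=2, physical=[H,B,A,G,E,C,D,F], logical=[A,G,E,C,D,F,H,B]
After op 6 (swap(7, 4)): offset=2, physical=[H,D,A,G,E,C,B,F], logical=[A,G,E,C,B,F,H,D]
After op 7 (swap(4, 1)): offset=2, physical=[H,D,A,B,E,C,G,F], logical=[A,B,E,C,G,F,H,D]
After op 8 (rotate(-3)): offset=7, physical=[H,D,A,B,E,C,G,F], logical=[F,H,D,A,B,E,C,G]

Answer: C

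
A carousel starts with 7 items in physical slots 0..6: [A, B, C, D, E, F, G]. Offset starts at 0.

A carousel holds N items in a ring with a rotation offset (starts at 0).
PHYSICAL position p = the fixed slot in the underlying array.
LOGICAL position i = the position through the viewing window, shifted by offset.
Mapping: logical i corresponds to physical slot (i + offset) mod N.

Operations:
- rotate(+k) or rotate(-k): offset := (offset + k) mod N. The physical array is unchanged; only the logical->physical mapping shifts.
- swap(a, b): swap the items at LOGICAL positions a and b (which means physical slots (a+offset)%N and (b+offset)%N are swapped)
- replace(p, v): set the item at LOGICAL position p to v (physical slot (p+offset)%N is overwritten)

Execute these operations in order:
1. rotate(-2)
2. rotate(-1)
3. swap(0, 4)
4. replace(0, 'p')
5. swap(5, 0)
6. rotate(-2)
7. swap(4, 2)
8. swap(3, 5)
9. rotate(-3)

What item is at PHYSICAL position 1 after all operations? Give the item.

Answer: E

Derivation:
After op 1 (rotate(-2)): offset=5, physical=[A,B,C,D,E,F,G], logical=[F,G,A,B,C,D,E]
After op 2 (rotate(-1)): offset=4, physical=[A,B,C,D,E,F,G], logical=[E,F,G,A,B,C,D]
After op 3 (swap(0, 4)): offset=4, physical=[A,E,C,D,B,F,G], logical=[B,F,G,A,E,C,D]
After op 4 (replace(0, 'p')): offset=4, physical=[A,E,C,D,p,F,G], logical=[p,F,G,A,E,C,D]
After op 5 (swap(5, 0)): offset=4, physical=[A,E,p,D,C,F,G], logical=[C,F,G,A,E,p,D]
After op 6 (rotate(-2)): offset=2, physical=[A,E,p,D,C,F,G], logical=[p,D,C,F,G,A,E]
After op 7 (swap(4, 2)): offset=2, physical=[A,E,p,D,G,F,C], logical=[p,D,G,F,C,A,E]
After op 8 (swap(3, 5)): offset=2, physical=[F,E,p,D,G,A,C], logical=[p,D,G,A,C,F,E]
After op 9 (rotate(-3)): offset=6, physical=[F,E,p,D,G,A,C], logical=[C,F,E,p,D,G,A]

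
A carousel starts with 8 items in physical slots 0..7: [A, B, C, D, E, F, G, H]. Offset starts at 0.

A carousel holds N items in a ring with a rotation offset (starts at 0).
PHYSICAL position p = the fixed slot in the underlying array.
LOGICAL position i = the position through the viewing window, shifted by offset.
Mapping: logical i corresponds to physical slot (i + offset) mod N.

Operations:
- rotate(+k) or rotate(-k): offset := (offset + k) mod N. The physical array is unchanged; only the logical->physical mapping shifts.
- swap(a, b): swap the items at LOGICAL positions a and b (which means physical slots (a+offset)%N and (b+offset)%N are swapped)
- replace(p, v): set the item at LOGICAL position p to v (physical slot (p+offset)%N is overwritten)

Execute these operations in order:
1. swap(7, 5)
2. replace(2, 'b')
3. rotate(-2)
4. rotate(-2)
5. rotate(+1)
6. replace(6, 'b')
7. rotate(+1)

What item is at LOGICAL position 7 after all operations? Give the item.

After op 1 (swap(7, 5)): offset=0, physical=[A,B,C,D,E,H,G,F], logical=[A,B,C,D,E,H,G,F]
After op 2 (replace(2, 'b')): offset=0, physical=[A,B,b,D,E,H,G,F], logical=[A,B,b,D,E,H,G,F]
After op 3 (rotate(-2)): offset=6, physical=[A,B,b,D,E,H,G,F], logical=[G,F,A,B,b,D,E,H]
After op 4 (rotate(-2)): offset=4, physical=[A,B,b,D,E,H,G,F], logical=[E,H,G,F,A,B,b,D]
After op 5 (rotate(+1)): offset=5, physical=[A,B,b,D,E,H,G,F], logical=[H,G,F,A,B,b,D,E]
After op 6 (replace(6, 'b')): offset=5, physical=[A,B,b,b,E,H,G,F], logical=[H,G,F,A,B,b,b,E]
After op 7 (rotate(+1)): offset=6, physical=[A,B,b,b,E,H,G,F], logical=[G,F,A,B,b,b,E,H]

Answer: H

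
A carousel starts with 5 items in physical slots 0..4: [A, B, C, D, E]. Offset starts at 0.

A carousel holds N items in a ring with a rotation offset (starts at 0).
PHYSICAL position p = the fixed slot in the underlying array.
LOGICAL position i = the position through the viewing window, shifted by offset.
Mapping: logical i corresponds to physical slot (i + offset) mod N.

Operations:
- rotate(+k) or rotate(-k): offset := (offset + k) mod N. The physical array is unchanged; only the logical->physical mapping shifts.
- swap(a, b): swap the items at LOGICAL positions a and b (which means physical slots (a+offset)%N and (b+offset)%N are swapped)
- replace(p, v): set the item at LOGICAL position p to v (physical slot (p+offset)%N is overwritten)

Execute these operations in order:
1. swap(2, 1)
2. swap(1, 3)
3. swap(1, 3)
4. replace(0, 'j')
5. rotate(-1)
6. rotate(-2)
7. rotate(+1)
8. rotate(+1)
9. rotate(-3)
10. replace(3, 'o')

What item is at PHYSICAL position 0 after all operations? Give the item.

After op 1 (swap(2, 1)): offset=0, physical=[A,C,B,D,E], logical=[A,C,B,D,E]
After op 2 (swap(1, 3)): offset=0, physical=[A,D,B,C,E], logical=[A,D,B,C,E]
After op 3 (swap(1, 3)): offset=0, physical=[A,C,B,D,E], logical=[A,C,B,D,E]
After op 4 (replace(0, 'j')): offset=0, physical=[j,C,B,D,E], logical=[j,C,B,D,E]
After op 5 (rotate(-1)): offset=4, physical=[j,C,B,D,E], logical=[E,j,C,B,D]
After op 6 (rotate(-2)): offset=2, physical=[j,C,B,D,E], logical=[B,D,E,j,C]
After op 7 (rotate(+1)): offset=3, physical=[j,C,B,D,E], logical=[D,E,j,C,B]
After op 8 (rotate(+1)): offset=4, physical=[j,C,B,D,E], logical=[E,j,C,B,D]
After op 9 (rotate(-3)): offset=1, physical=[j,C,B,D,E], logical=[C,B,D,E,j]
After op 10 (replace(3, 'o')): offset=1, physical=[j,C,B,D,o], logical=[C,B,D,o,j]

Answer: j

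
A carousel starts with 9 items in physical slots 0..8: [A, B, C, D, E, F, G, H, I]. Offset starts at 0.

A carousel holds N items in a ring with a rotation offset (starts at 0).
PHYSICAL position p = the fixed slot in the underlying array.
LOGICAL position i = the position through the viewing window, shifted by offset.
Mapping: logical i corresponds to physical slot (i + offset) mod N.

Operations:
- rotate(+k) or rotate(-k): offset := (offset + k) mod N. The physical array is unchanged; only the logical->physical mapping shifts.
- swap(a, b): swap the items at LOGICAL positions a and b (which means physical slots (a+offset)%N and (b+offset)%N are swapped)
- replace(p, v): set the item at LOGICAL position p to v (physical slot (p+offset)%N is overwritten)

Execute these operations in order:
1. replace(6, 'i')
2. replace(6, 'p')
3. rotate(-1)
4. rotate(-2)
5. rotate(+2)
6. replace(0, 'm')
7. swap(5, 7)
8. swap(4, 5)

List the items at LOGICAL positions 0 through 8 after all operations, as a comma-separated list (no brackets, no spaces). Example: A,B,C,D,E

After op 1 (replace(6, 'i')): offset=0, physical=[A,B,C,D,E,F,i,H,I], logical=[A,B,C,D,E,F,i,H,I]
After op 2 (replace(6, 'p')): offset=0, physical=[A,B,C,D,E,F,p,H,I], logical=[A,B,C,D,E,F,p,H,I]
After op 3 (rotate(-1)): offset=8, physical=[A,B,C,D,E,F,p,H,I], logical=[I,A,B,C,D,E,F,p,H]
After op 4 (rotate(-2)): offset=6, physical=[A,B,C,D,E,F,p,H,I], logical=[p,H,I,A,B,C,D,E,F]
After op 5 (rotate(+2)): offset=8, physical=[A,B,C,D,E,F,p,H,I], logical=[I,A,B,C,D,E,F,p,H]
After op 6 (replace(0, 'm')): offset=8, physical=[A,B,C,D,E,F,p,H,m], logical=[m,A,B,C,D,E,F,p,H]
After op 7 (swap(5, 7)): offset=8, physical=[A,B,C,D,p,F,E,H,m], logical=[m,A,B,C,D,p,F,E,H]
After op 8 (swap(4, 5)): offset=8, physical=[A,B,C,p,D,F,E,H,m], logical=[m,A,B,C,p,D,F,E,H]

Answer: m,A,B,C,p,D,F,E,H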